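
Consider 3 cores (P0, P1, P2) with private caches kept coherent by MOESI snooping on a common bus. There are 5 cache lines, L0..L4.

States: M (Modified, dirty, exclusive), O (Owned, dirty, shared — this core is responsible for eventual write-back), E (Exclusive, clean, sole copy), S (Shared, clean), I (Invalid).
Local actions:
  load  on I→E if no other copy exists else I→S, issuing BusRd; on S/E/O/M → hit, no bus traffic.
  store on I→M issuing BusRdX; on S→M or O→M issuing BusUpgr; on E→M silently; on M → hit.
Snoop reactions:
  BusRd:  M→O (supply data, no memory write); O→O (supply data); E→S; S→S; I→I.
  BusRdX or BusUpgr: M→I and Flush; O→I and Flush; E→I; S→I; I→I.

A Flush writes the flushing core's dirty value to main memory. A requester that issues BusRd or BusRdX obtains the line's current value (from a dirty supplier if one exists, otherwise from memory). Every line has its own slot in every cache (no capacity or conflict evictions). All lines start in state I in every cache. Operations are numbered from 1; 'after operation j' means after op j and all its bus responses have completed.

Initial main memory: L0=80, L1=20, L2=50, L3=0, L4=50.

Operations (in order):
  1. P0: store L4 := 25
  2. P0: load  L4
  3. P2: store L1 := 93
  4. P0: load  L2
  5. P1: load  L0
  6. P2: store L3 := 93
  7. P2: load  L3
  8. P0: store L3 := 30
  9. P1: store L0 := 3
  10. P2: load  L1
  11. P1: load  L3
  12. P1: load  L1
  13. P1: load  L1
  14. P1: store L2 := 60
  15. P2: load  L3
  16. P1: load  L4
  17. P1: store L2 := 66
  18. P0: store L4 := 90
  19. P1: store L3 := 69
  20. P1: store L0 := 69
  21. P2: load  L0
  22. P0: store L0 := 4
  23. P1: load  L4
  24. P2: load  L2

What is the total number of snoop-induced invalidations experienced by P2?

1. P0: store L4 := 25  bus=[BusRdX]  L4: P0=M P1=I P2=I  mem[L4]=50
2. P0: load  L4  bus=[-]  L4: P0=M P1=I P2=I  mem[L4]=50
3. P2: store L1 := 93  bus=[BusRdX]  L1: P0=I P1=I P2=M  mem[L1]=20
4. P0: load  L2  bus=[BusRd]  L2: P0=E P1=I P2=I  mem[L2]=50
5. P1: load  L0  bus=[BusRd]  L0: P0=I P1=E P2=I  mem[L0]=80
6. P2: store L3 := 93  bus=[BusRdX]  L3: P0=I P1=I P2=M  mem[L3]=0
7. P2: load  L3  bus=[-]  L3: P0=I P1=I P2=M  mem[L3]=0
8. P0: store L3 := 30  bus=[BusRdX,Flush]  L3: P0=M P1=I P2=I  mem[L3]=93
9. P1: store L0 := 3  bus=[-]  L0: P0=I P1=M P2=I  mem[L0]=80
10. P2: load  L1  bus=[-]  L1: P0=I P1=I P2=M  mem[L1]=20
11. P1: load  L3  bus=[BusRd]  L3: P0=O P1=S P2=I  mem[L3]=93
12. P1: load  L1  bus=[BusRd]  L1: P0=I P1=S P2=O  mem[L1]=20
13. P1: load  L1  bus=[-]  L1: P0=I P1=S P2=O  mem[L1]=20
14. P1: store L2 := 60  bus=[BusRdX]  L2: P0=I P1=M P2=I  mem[L2]=50
15. P2: load  L3  bus=[BusRd]  L3: P0=O P1=S P2=S  mem[L3]=93
16. P1: load  L4  bus=[BusRd]  L4: P0=O P1=S P2=I  mem[L4]=50
17. P1: store L2 := 66  bus=[-]  L2: P0=I P1=M P2=I  mem[L2]=50
18. P0: store L4 := 90  bus=[BusUpgr]  L4: P0=M P1=I P2=I  mem[L4]=50
19. P1: store L3 := 69  bus=[BusUpgr,Flush]  L3: P0=I P1=M P2=I  mem[L3]=30
20. P1: store L0 := 69  bus=[-]  L0: P0=I P1=M P2=I  mem[L0]=80
21. P2: load  L0  bus=[BusRd]  L0: P0=I P1=O P2=S  mem[L0]=80
22. P0: store L0 := 4  bus=[BusRdX,Flush]  L0: P0=M P1=I P2=I  mem[L0]=69
23. P1: load  L4  bus=[BusRd]  L4: P0=O P1=S P2=I  mem[L4]=50
24. P2: load  L2  bus=[BusRd]  L2: P0=I P1=O P2=S  mem[L2]=50

invalidations = 3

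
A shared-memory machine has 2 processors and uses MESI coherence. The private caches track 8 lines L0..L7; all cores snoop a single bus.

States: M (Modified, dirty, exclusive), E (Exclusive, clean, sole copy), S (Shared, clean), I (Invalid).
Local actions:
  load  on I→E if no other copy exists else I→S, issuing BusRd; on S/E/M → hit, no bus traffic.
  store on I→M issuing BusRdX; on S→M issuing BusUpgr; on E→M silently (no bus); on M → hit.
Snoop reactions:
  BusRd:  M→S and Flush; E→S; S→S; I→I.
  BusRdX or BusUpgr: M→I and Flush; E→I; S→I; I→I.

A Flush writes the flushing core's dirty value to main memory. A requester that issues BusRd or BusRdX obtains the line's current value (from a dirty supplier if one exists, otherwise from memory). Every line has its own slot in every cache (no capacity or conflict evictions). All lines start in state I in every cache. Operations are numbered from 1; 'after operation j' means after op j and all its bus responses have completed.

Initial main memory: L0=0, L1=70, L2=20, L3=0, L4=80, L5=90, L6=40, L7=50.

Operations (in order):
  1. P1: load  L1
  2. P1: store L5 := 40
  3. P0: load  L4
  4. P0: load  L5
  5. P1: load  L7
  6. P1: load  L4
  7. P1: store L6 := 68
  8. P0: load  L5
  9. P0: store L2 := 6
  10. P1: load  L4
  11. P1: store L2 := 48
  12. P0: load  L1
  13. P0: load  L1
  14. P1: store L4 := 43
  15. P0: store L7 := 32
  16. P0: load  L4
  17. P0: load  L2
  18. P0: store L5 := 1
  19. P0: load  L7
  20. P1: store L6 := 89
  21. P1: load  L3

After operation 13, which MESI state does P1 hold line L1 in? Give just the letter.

  op1 P1: load  L1 → I/E on L1; bus BusRd; mem=70
  op2 P1: store L5 := 40 → I/M on L5; bus BusRdX; mem=90
  op3 P0: load  L4 → E/I on L4; bus BusRd; mem=80
  op4 P0: load  L5 → S/S on L5; bus BusRd Flush; mem=40
  op5 P1: load  L7 → I/E on L7; bus BusRd; mem=50
  op6 P1: load  L4 → S/S on L4; bus BusRd; mem=80
  op7 P1: store L6 := 68 → I/M on L6; bus BusRdX; mem=40
  op8 P0: load  L5 → S/S on L5; bus (none); mem=40
  op9 P0: store L2 := 6 → M/I on L2; bus BusRdX; mem=20
  op10 P1: load  L4 → S/S on L4; bus (none); mem=80
  op11 P1: store L2 := 48 → I/M on L2; bus BusRdX Flush; mem=6
  op12 P0: load  L1 → S/S on L1; bus BusRd; mem=70
  op13 P0: load  L1 → S/S on L1; bus (none); mem=70
  op14 P1: store L4 := 43 → I/M on L4; bus BusUpgr; mem=80
  op15 P0: store L7 := 32 → M/I on L7; bus BusRdX; mem=50
  op16 P0: load  L4 → S/S on L4; bus BusRd Flush; mem=43
  op17 P0: load  L2 → S/S on L2; bus BusRd Flush; mem=48
  op18 P0: store L5 := 1 → M/I on L5; bus BusUpgr; mem=40
  op19 P0: load  L7 → M/I on L7; bus (none); mem=50
  op20 P1: store L6 := 89 → I/M on L6; bus (none); mem=40
  op21 P1: load  L3 → I/E on L3; bus BusRd; mem=0

state = S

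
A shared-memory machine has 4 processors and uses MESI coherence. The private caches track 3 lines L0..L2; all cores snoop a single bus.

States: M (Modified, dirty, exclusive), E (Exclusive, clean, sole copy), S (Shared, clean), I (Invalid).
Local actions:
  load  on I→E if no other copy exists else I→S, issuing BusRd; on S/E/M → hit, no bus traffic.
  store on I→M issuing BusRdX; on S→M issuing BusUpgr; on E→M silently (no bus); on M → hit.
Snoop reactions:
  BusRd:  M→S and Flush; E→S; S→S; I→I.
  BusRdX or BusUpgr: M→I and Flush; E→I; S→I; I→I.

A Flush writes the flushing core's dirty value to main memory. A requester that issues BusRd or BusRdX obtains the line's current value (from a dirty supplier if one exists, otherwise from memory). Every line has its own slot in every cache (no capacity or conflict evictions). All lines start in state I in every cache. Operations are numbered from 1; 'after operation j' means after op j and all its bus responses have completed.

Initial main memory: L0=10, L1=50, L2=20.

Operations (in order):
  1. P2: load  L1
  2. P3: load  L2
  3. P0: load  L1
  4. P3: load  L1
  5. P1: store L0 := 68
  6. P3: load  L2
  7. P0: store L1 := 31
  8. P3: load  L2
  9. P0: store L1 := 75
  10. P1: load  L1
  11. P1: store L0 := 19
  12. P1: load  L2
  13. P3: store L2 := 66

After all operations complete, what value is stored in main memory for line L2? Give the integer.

memory[L2] = 20

1. P2: load  L1  bus=[BusRd]  L1: P0=I P1=I P2=E P3=I  mem[L1]=50
2. P3: load  L2  bus=[BusRd]  L2: P0=I P1=I P2=I P3=E  mem[L2]=20
3. P0: load  L1  bus=[BusRd]  L1: P0=S P1=I P2=S P3=I  mem[L1]=50
4. P3: load  L1  bus=[BusRd]  L1: P0=S P1=I P2=S P3=S  mem[L1]=50
5. P1: store L0 := 68  bus=[BusRdX]  L0: P0=I P1=M P2=I P3=I  mem[L0]=10
6. P3: load  L2  bus=[-]  L2: P0=I P1=I P2=I P3=E  mem[L2]=20
7. P0: store L1 := 31  bus=[BusUpgr]  L1: P0=M P1=I P2=I P3=I  mem[L1]=50
8. P3: load  L2  bus=[-]  L2: P0=I P1=I P2=I P3=E  mem[L2]=20
9. P0: store L1 := 75  bus=[-]  L1: P0=M P1=I P2=I P3=I  mem[L1]=50
10. P1: load  L1  bus=[BusRd,Flush]  L1: P0=S P1=S P2=I P3=I  mem[L1]=75
11. P1: store L0 := 19  bus=[-]  L0: P0=I P1=M P2=I P3=I  mem[L0]=10
12. P1: load  L2  bus=[BusRd]  L2: P0=I P1=S P2=I P3=S  mem[L2]=20
13. P3: store L2 := 66  bus=[BusUpgr]  L2: P0=I P1=I P2=I P3=M  mem[L2]=20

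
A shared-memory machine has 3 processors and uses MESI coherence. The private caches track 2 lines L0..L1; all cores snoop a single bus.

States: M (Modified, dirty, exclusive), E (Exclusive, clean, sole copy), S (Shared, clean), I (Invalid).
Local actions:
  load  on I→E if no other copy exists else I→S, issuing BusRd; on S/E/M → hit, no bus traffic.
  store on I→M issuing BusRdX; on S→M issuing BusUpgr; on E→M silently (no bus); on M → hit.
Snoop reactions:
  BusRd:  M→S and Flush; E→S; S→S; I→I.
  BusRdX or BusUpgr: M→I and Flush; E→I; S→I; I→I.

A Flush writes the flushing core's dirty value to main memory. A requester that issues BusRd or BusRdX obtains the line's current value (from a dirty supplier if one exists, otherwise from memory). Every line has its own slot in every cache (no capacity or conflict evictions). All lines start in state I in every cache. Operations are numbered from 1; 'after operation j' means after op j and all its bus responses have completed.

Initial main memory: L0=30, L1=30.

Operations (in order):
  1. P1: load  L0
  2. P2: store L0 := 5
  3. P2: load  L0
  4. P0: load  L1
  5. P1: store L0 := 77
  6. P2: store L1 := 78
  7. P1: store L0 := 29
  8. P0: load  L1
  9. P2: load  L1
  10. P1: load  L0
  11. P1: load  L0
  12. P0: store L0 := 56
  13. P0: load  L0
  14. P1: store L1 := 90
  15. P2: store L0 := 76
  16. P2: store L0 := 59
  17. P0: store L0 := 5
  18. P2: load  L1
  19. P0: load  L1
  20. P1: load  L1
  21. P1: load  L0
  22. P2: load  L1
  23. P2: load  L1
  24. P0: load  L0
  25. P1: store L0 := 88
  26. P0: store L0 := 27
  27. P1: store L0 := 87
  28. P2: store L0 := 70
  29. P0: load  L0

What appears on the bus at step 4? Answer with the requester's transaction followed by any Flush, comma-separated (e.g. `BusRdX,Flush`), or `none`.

step 1: P1: load  L0  ⟶  IEI  (L0)  txn=BusRd  M[L0]=30
step 2: P2: store L0 := 5  ⟶  IIM  (L0)  txn=BusRdX  M[L0]=30
step 3: P2: load  L0  ⟶  IIM  (L0)  txn=∅  M[L0]=30
step 4: P0: load  L1  ⟶  EII  (L1)  txn=BusRd  M[L1]=30
step 5: P1: store L0 := 77  ⟶  IMI  (L0)  txn=BusRdX+Flush  M[L0]=5
step 6: P2: store L1 := 78  ⟶  IIM  (L1)  txn=BusRdX  M[L1]=30
step 7: P1: store L0 := 29  ⟶  IMI  (L0)  txn=∅  M[L0]=5
step 8: P0: load  L1  ⟶  SIS  (L1)  txn=BusRd+Flush  M[L1]=78
step 9: P2: load  L1  ⟶  SIS  (L1)  txn=∅  M[L1]=78
step 10: P1: load  L0  ⟶  IMI  (L0)  txn=∅  M[L0]=5
step 11: P1: load  L0  ⟶  IMI  (L0)  txn=∅  M[L0]=5
step 12: P0: store L0 := 56  ⟶  MII  (L0)  txn=BusRdX+Flush  M[L0]=29
step 13: P0: load  L0  ⟶  MII  (L0)  txn=∅  M[L0]=29
step 14: P1: store L1 := 90  ⟶  IMI  (L1)  txn=BusRdX  M[L1]=78
step 15: P2: store L0 := 76  ⟶  IIM  (L0)  txn=BusRdX+Flush  M[L0]=56
step 16: P2: store L0 := 59  ⟶  IIM  (L0)  txn=∅  M[L0]=56
step 17: P0: store L0 := 5  ⟶  MII  (L0)  txn=BusRdX+Flush  M[L0]=59
step 18: P2: load  L1  ⟶  ISS  (L1)  txn=BusRd+Flush  M[L1]=90
step 19: P0: load  L1  ⟶  SSS  (L1)  txn=BusRd  M[L1]=90
step 20: P1: load  L1  ⟶  SSS  (L1)  txn=∅  M[L1]=90
step 21: P1: load  L0  ⟶  SSI  (L0)  txn=BusRd+Flush  M[L0]=5
step 22: P2: load  L1  ⟶  SSS  (L1)  txn=∅  M[L1]=90
step 23: P2: load  L1  ⟶  SSS  (L1)  txn=∅  M[L1]=90
step 24: P0: load  L0  ⟶  SSI  (L0)  txn=∅  M[L0]=5
step 25: P1: store L0 := 88  ⟶  IMI  (L0)  txn=BusUpgr  M[L0]=5
step 26: P0: store L0 := 27  ⟶  MII  (L0)  txn=BusRdX+Flush  M[L0]=88
step 27: P1: store L0 := 87  ⟶  IMI  (L0)  txn=BusRdX+Flush  M[L0]=27
step 28: P2: store L0 := 70  ⟶  IIM  (L0)  txn=BusRdX+Flush  M[L0]=87
step 29: P0: load  L0  ⟶  SIS  (L0)  txn=BusRd+Flush  M[L0]=70

bus = BusRd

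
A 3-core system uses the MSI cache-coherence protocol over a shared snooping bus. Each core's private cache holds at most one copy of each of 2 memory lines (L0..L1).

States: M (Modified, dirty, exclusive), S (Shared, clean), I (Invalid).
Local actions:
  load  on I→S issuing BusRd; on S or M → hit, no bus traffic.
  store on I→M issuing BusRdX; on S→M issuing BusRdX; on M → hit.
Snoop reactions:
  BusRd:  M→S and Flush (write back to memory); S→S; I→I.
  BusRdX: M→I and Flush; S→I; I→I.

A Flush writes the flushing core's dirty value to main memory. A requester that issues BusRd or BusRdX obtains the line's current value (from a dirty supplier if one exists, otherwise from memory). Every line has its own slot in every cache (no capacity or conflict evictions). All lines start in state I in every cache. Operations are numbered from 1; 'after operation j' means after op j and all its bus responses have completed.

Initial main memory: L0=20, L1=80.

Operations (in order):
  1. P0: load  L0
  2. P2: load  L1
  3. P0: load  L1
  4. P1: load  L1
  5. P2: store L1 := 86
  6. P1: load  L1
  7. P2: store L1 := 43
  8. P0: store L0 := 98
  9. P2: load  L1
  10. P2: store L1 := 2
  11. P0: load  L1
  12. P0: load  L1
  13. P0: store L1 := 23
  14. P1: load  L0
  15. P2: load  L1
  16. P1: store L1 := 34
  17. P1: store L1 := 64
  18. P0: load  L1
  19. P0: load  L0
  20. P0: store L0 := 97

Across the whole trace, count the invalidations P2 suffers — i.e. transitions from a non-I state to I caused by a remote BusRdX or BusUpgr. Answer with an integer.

1. P0: load  L0  bus=[BusRd]  L0: P0=S P1=I P2=I  mem[L0]=20
2. P2: load  L1  bus=[BusRd]  L1: P0=I P1=I P2=S  mem[L1]=80
3. P0: load  L1  bus=[BusRd]  L1: P0=S P1=I P2=S  mem[L1]=80
4. P1: load  L1  bus=[BusRd]  L1: P0=S P1=S P2=S  mem[L1]=80
5. P2: store L1 := 86  bus=[BusRdX]  L1: P0=I P1=I P2=M  mem[L1]=80
6. P1: load  L1  bus=[BusRd,Flush]  L1: P0=I P1=S P2=S  mem[L1]=86
7. P2: store L1 := 43  bus=[BusRdX]  L1: P0=I P1=I P2=M  mem[L1]=86
8. P0: store L0 := 98  bus=[BusRdX]  L0: P0=M P1=I P2=I  mem[L0]=20
9. P2: load  L1  bus=[-]  L1: P0=I P1=I P2=M  mem[L1]=86
10. P2: store L1 := 2  bus=[-]  L1: P0=I P1=I P2=M  mem[L1]=86
11. P0: load  L1  bus=[BusRd,Flush]  L1: P0=S P1=I P2=S  mem[L1]=2
12. P0: load  L1  bus=[-]  L1: P0=S P1=I P2=S  mem[L1]=2
13. P0: store L1 := 23  bus=[BusRdX]  L1: P0=M P1=I P2=I  mem[L1]=2
14. P1: load  L0  bus=[BusRd,Flush]  L0: P0=S P1=S P2=I  mem[L0]=98
15. P2: load  L1  bus=[BusRd,Flush]  L1: P0=S P1=I P2=S  mem[L1]=23
16. P1: store L1 := 34  bus=[BusRdX]  L1: P0=I P1=M P2=I  mem[L1]=23
17. P1: store L1 := 64  bus=[-]  L1: P0=I P1=M P2=I  mem[L1]=23
18. P0: load  L1  bus=[BusRd,Flush]  L1: P0=S P1=S P2=I  mem[L1]=64
19. P0: load  L0  bus=[-]  L0: P0=S P1=S P2=I  mem[L0]=98
20. P0: store L0 := 97  bus=[BusRdX]  L0: P0=M P1=I P2=I  mem[L0]=98

invalidations = 2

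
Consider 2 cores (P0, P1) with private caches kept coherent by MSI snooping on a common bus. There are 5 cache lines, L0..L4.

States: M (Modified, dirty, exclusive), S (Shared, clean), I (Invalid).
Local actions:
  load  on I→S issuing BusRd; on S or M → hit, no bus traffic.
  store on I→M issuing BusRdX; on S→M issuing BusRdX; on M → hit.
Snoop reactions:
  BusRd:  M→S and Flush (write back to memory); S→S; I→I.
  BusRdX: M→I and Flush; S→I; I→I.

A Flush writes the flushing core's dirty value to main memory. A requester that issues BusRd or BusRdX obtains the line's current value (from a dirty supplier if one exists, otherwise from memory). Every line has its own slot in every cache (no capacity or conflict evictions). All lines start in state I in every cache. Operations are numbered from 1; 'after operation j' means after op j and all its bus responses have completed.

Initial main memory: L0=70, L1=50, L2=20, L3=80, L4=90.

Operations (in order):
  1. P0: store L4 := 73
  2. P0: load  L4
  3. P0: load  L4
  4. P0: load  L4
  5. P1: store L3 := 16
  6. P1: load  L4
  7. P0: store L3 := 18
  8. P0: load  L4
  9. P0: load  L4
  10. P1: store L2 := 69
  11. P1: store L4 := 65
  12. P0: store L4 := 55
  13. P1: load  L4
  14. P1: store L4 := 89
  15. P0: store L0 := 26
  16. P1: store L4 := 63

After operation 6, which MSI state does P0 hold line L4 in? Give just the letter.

[1] P0: store L4 := 73 | P0:M(73), P1:I | bus: BusRdX
[2] P0: load  L4 | P0:M(73), P1:I | bus: none
[3] P0: load  L4 | P0:M(73), P1:I | bus: none
[4] P0: load  L4 | P0:M(73), P1:I | bus: none
[5] P1: store L3 := 16 | P0:I, P1:M(16) | bus: BusRdX
[6] P1: load  L4 | P0:S(73), P1:S(73) | bus: BusRd,Flush
[7] P0: store L3 := 18 | P0:M(18), P1:I | bus: BusRdX,Flush
[8] P0: load  L4 | P0:S(73), P1:S(73) | bus: none
[9] P0: load  L4 | P0:S(73), P1:S(73) | bus: none
[10] P1: store L2 := 69 | P0:I, P1:M(69) | bus: BusRdX
[11] P1: store L4 := 65 | P0:I, P1:M(65) | bus: BusRdX
[12] P0: store L4 := 55 | P0:M(55), P1:I | bus: BusRdX,Flush
[13] P1: load  L4 | P0:S(55), P1:S(55) | bus: BusRd,Flush
[14] P1: store L4 := 89 | P0:I, P1:M(89) | bus: BusRdX
[15] P0: store L0 := 26 | P0:M(26), P1:I | bus: BusRdX
[16] P1: store L4 := 63 | P0:I, P1:M(63) | bus: none

state = S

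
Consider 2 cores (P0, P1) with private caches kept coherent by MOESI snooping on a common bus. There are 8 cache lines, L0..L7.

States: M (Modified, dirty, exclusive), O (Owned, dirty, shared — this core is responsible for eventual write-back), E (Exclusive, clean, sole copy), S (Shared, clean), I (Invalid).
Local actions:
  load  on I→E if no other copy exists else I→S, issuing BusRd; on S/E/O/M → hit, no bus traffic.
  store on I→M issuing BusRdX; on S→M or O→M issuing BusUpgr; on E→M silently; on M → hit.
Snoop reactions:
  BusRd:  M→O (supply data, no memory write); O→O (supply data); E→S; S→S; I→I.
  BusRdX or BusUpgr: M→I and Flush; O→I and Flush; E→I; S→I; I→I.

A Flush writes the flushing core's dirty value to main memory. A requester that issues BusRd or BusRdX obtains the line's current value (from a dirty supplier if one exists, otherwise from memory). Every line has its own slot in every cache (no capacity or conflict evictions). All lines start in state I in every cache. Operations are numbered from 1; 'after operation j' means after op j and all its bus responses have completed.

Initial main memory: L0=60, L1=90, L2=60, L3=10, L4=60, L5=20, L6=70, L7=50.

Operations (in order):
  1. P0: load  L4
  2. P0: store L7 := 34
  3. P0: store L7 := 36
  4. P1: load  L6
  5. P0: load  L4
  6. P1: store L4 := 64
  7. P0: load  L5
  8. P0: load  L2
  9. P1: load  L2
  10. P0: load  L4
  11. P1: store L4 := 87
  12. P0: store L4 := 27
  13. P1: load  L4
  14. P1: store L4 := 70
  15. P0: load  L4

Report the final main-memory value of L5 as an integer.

  op1 P0: load  L4 → E/I on L4; bus BusRd; mem=60
  op2 P0: store L7 := 34 → M/I on L7; bus BusRdX; mem=50
  op3 P0: store L7 := 36 → M/I on L7; bus (none); mem=50
  op4 P1: load  L6 → I/E on L6; bus BusRd; mem=70
  op5 P0: load  L4 → E/I on L4; bus (none); mem=60
  op6 P1: store L4 := 64 → I/M on L4; bus BusRdX; mem=60
  op7 P0: load  L5 → E/I on L5; bus BusRd; mem=20
  op8 P0: load  L2 → E/I on L2; bus BusRd; mem=60
  op9 P1: load  L2 → S/S on L2; bus BusRd; mem=60
  op10 P0: load  L4 → S/O on L4; bus BusRd; mem=60
  op11 P1: store L4 := 87 → I/M on L4; bus BusUpgr; mem=60
  op12 P0: store L4 := 27 → M/I on L4; bus BusRdX Flush; mem=87
  op13 P1: load  L4 → O/S on L4; bus BusRd; mem=87
  op14 P1: store L4 := 70 → I/M on L4; bus BusUpgr Flush; mem=27
  op15 P0: load  L4 → S/O on L4; bus BusRd; mem=27

memory[L5] = 20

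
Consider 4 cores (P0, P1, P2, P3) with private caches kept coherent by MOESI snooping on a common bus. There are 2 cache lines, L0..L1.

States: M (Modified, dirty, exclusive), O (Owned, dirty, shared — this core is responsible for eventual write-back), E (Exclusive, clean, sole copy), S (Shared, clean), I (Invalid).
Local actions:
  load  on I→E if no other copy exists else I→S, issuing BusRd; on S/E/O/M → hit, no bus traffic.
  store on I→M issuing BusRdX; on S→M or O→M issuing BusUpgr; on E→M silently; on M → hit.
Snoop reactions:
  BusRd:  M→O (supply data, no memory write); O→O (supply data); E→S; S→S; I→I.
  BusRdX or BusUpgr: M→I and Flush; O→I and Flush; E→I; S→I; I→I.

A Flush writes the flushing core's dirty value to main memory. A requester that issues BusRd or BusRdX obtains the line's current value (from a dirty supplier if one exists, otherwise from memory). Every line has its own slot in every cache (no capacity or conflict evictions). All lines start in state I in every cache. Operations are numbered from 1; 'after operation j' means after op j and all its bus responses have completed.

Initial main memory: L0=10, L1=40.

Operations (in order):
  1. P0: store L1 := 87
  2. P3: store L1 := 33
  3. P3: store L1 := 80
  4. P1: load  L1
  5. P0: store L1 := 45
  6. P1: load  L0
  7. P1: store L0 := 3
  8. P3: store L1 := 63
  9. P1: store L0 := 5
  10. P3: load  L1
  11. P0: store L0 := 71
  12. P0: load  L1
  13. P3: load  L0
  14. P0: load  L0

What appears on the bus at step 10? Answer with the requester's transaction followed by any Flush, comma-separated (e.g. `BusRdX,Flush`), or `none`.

1. P0: store L1 := 87  bus=[BusRdX]  L1: P0=M P1=I P2=I P3=I  mem[L1]=40
2. P3: store L1 := 33  bus=[BusRdX,Flush]  L1: P0=I P1=I P2=I P3=M  mem[L1]=87
3. P3: store L1 := 80  bus=[-]  L1: P0=I P1=I P2=I P3=M  mem[L1]=87
4. P1: load  L1  bus=[BusRd]  L1: P0=I P1=S P2=I P3=O  mem[L1]=87
5. P0: store L1 := 45  bus=[BusRdX,Flush]  L1: P0=M P1=I P2=I P3=I  mem[L1]=80
6. P1: load  L0  bus=[BusRd]  L0: P0=I P1=E P2=I P3=I  mem[L0]=10
7. P1: store L0 := 3  bus=[-]  L0: P0=I P1=M P2=I P3=I  mem[L0]=10
8. P3: store L1 := 63  bus=[BusRdX,Flush]  L1: P0=I P1=I P2=I P3=M  mem[L1]=45
9. P1: store L0 := 5  bus=[-]  L0: P0=I P1=M P2=I P3=I  mem[L0]=10
10. P3: load  L1  bus=[-]  L1: P0=I P1=I P2=I P3=M  mem[L1]=45
11. P0: store L0 := 71  bus=[BusRdX,Flush]  L0: P0=M P1=I P2=I P3=I  mem[L0]=5
12. P0: load  L1  bus=[BusRd]  L1: P0=S P1=I P2=I P3=O  mem[L1]=45
13. P3: load  L0  bus=[BusRd]  L0: P0=O P1=I P2=I P3=S  mem[L0]=5
14. P0: load  L0  bus=[-]  L0: P0=O P1=I P2=I P3=S  mem[L0]=5

bus = none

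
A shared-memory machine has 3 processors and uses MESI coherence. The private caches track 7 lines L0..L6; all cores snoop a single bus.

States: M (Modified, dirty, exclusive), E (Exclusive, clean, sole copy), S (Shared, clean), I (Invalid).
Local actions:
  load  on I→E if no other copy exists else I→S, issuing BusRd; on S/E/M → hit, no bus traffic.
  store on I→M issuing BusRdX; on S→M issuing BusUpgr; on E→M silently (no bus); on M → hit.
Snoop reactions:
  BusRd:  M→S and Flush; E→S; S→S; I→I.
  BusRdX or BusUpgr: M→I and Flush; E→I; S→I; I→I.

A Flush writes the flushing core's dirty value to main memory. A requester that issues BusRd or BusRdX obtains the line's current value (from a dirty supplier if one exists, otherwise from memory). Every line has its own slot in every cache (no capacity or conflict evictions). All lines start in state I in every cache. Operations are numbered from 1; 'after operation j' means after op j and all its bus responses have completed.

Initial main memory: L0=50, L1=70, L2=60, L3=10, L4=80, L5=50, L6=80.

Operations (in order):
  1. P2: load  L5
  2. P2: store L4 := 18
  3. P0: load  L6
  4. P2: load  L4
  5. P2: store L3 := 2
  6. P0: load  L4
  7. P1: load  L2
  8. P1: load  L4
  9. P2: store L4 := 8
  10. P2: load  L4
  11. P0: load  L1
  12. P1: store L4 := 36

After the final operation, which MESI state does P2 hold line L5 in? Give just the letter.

state = E

step 1: P2: load  L5  ⟶  IIE  (L5)  txn=BusRd  M[L5]=50
step 2: P2: store L4 := 18  ⟶  IIM  (L4)  txn=BusRdX  M[L4]=80
step 3: P0: load  L6  ⟶  EII  (L6)  txn=BusRd  M[L6]=80
step 4: P2: load  L4  ⟶  IIM  (L4)  txn=∅  M[L4]=80
step 5: P2: store L3 := 2  ⟶  IIM  (L3)  txn=BusRdX  M[L3]=10
step 6: P0: load  L4  ⟶  SIS  (L4)  txn=BusRd+Flush  M[L4]=18
step 7: P1: load  L2  ⟶  IEI  (L2)  txn=BusRd  M[L2]=60
step 8: P1: load  L4  ⟶  SSS  (L4)  txn=BusRd  M[L4]=18
step 9: P2: store L4 := 8  ⟶  IIM  (L4)  txn=BusUpgr  M[L4]=18
step 10: P2: load  L4  ⟶  IIM  (L4)  txn=∅  M[L4]=18
step 11: P0: load  L1  ⟶  EII  (L1)  txn=BusRd  M[L1]=70
step 12: P1: store L4 := 36  ⟶  IMI  (L4)  txn=BusRdX+Flush  M[L4]=8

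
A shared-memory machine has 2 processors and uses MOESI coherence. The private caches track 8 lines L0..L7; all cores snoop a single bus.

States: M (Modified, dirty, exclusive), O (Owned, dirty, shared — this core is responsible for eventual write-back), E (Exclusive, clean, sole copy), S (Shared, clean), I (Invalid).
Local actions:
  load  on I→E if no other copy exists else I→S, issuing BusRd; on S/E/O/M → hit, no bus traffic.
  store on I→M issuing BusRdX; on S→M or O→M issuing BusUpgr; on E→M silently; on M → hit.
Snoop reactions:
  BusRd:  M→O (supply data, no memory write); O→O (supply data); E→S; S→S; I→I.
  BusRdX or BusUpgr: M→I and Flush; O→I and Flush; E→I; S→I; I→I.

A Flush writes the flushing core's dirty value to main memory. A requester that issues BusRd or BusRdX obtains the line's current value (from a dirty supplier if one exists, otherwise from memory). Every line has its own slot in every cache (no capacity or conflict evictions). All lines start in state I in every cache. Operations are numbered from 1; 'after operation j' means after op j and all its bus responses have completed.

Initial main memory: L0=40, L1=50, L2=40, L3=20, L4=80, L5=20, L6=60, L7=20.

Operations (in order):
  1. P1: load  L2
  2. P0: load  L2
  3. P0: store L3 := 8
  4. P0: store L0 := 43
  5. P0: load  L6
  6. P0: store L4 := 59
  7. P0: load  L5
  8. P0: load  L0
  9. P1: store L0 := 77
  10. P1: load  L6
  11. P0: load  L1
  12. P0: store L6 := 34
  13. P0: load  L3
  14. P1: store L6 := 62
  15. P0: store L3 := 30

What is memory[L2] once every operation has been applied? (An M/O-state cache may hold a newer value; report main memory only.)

memory[L2] = 40

step 1: P1: load  L2  ⟶  IE  (L2)  txn=BusRd  M[L2]=40
step 2: P0: load  L2  ⟶  SS  (L2)  txn=BusRd  M[L2]=40
step 3: P0: store L3 := 8  ⟶  MI  (L3)  txn=BusRdX  M[L3]=20
step 4: P0: store L0 := 43  ⟶  MI  (L0)  txn=BusRdX  M[L0]=40
step 5: P0: load  L6  ⟶  EI  (L6)  txn=BusRd  M[L6]=60
step 6: P0: store L4 := 59  ⟶  MI  (L4)  txn=BusRdX  M[L4]=80
step 7: P0: load  L5  ⟶  EI  (L5)  txn=BusRd  M[L5]=20
step 8: P0: load  L0  ⟶  MI  (L0)  txn=∅  M[L0]=40
step 9: P1: store L0 := 77  ⟶  IM  (L0)  txn=BusRdX+Flush  M[L0]=43
step 10: P1: load  L6  ⟶  SS  (L6)  txn=BusRd  M[L6]=60
step 11: P0: load  L1  ⟶  EI  (L1)  txn=BusRd  M[L1]=50
step 12: P0: store L6 := 34  ⟶  MI  (L6)  txn=BusUpgr  M[L6]=60
step 13: P0: load  L3  ⟶  MI  (L3)  txn=∅  M[L3]=20
step 14: P1: store L6 := 62  ⟶  IM  (L6)  txn=BusRdX+Flush  M[L6]=34
step 15: P0: store L3 := 30  ⟶  MI  (L3)  txn=∅  M[L3]=20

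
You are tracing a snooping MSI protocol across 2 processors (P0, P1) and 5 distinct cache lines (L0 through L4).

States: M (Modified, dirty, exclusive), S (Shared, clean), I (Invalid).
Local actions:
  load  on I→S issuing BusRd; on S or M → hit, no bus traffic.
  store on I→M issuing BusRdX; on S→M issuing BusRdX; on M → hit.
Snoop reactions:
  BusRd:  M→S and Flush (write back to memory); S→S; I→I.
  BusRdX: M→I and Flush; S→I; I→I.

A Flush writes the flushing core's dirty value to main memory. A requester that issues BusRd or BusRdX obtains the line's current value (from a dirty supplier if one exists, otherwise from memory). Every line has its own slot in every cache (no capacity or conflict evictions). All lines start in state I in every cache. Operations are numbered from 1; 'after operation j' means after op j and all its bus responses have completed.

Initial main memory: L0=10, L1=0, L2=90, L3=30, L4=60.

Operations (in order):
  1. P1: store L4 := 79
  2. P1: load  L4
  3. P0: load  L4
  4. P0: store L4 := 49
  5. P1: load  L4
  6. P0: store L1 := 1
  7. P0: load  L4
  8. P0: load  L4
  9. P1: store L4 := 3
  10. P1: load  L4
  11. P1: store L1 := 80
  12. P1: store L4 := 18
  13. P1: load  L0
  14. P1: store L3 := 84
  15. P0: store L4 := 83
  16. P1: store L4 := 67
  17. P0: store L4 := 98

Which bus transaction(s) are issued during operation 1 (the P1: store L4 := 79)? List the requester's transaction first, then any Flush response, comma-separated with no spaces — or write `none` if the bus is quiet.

bus = BusRdX

step 1: P1: store L4 := 79  ⟶  IM  (L4)  txn=BusRdX  M[L4]=60
step 2: P1: load  L4  ⟶  IM  (L4)  txn=∅  M[L4]=60
step 3: P0: load  L4  ⟶  SS  (L4)  txn=BusRd+Flush  M[L4]=79
step 4: P0: store L4 := 49  ⟶  MI  (L4)  txn=BusRdX  M[L4]=79
step 5: P1: load  L4  ⟶  SS  (L4)  txn=BusRd+Flush  M[L4]=49
step 6: P0: store L1 := 1  ⟶  MI  (L1)  txn=BusRdX  M[L1]=0
step 7: P0: load  L4  ⟶  SS  (L4)  txn=∅  M[L4]=49
step 8: P0: load  L4  ⟶  SS  (L4)  txn=∅  M[L4]=49
step 9: P1: store L4 := 3  ⟶  IM  (L4)  txn=BusRdX  M[L4]=49
step 10: P1: load  L4  ⟶  IM  (L4)  txn=∅  M[L4]=49
step 11: P1: store L1 := 80  ⟶  IM  (L1)  txn=BusRdX+Flush  M[L1]=1
step 12: P1: store L4 := 18  ⟶  IM  (L4)  txn=∅  M[L4]=49
step 13: P1: load  L0  ⟶  IS  (L0)  txn=BusRd  M[L0]=10
step 14: P1: store L3 := 84  ⟶  IM  (L3)  txn=BusRdX  M[L3]=30
step 15: P0: store L4 := 83  ⟶  MI  (L4)  txn=BusRdX+Flush  M[L4]=18
step 16: P1: store L4 := 67  ⟶  IM  (L4)  txn=BusRdX+Flush  M[L4]=83
step 17: P0: store L4 := 98  ⟶  MI  (L4)  txn=BusRdX+Flush  M[L4]=67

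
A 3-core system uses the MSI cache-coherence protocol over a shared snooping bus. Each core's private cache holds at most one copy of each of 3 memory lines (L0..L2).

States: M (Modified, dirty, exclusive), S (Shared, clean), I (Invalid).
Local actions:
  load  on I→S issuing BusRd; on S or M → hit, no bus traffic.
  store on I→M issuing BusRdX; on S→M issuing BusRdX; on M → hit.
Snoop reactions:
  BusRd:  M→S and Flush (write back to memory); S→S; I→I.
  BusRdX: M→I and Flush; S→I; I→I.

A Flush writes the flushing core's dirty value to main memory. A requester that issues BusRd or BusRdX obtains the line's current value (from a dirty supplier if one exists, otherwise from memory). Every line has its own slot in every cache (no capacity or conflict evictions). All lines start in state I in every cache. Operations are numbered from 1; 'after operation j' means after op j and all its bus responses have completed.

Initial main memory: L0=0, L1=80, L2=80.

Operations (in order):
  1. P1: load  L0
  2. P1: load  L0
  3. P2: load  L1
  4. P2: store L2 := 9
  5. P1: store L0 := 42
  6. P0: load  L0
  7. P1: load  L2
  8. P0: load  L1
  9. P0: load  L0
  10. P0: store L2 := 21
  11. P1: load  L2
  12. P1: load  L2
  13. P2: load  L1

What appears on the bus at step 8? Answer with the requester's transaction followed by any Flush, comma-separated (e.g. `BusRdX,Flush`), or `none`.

1. P1: load  L0  bus=[BusRd]  L0: P0=I P1=S P2=I  mem[L0]=0
2. P1: load  L0  bus=[-]  L0: P0=I P1=S P2=I  mem[L0]=0
3. P2: load  L1  bus=[BusRd]  L1: P0=I P1=I P2=S  mem[L1]=80
4. P2: store L2 := 9  bus=[BusRdX]  L2: P0=I P1=I P2=M  mem[L2]=80
5. P1: store L0 := 42  bus=[BusRdX]  L0: P0=I P1=M P2=I  mem[L0]=0
6. P0: load  L0  bus=[BusRd,Flush]  L0: P0=S P1=S P2=I  mem[L0]=42
7. P1: load  L2  bus=[BusRd,Flush]  L2: P0=I P1=S P2=S  mem[L2]=9
8. P0: load  L1  bus=[BusRd]  L1: P0=S P1=I P2=S  mem[L1]=80
9. P0: load  L0  bus=[-]  L0: P0=S P1=S P2=I  mem[L0]=42
10. P0: store L2 := 21  bus=[BusRdX]  L2: P0=M P1=I P2=I  mem[L2]=9
11. P1: load  L2  bus=[BusRd,Flush]  L2: P0=S P1=S P2=I  mem[L2]=21
12. P1: load  L2  bus=[-]  L2: P0=S P1=S P2=I  mem[L2]=21
13. P2: load  L1  bus=[-]  L1: P0=S P1=I P2=S  mem[L1]=80

bus = BusRd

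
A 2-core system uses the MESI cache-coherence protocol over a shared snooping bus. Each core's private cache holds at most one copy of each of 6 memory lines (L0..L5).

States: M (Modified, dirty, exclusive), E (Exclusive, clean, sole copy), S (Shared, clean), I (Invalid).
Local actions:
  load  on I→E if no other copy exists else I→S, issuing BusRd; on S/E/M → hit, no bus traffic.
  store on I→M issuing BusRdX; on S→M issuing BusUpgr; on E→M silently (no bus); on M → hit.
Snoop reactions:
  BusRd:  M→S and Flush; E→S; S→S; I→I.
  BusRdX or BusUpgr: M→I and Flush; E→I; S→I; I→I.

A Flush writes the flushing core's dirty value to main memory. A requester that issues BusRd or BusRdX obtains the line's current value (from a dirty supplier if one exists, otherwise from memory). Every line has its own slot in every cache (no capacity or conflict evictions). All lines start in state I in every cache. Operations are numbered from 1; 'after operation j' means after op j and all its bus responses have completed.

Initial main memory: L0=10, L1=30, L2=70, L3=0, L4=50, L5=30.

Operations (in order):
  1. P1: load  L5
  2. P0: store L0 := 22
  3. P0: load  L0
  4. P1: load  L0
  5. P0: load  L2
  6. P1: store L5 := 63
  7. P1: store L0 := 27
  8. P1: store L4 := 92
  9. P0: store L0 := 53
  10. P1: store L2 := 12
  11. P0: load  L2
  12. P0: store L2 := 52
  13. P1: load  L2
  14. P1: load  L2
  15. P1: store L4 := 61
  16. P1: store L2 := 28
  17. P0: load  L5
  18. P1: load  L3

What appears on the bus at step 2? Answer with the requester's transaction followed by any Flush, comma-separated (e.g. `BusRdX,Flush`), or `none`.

step 1: P1: load  L5  ⟶  IE  (L5)  txn=BusRd  M[L5]=30
step 2: P0: store L0 := 22  ⟶  MI  (L0)  txn=BusRdX  M[L0]=10
step 3: P0: load  L0  ⟶  MI  (L0)  txn=∅  M[L0]=10
step 4: P1: load  L0  ⟶  SS  (L0)  txn=BusRd+Flush  M[L0]=22
step 5: P0: load  L2  ⟶  EI  (L2)  txn=BusRd  M[L2]=70
step 6: P1: store L5 := 63  ⟶  IM  (L5)  txn=∅  M[L5]=30
step 7: P1: store L0 := 27  ⟶  IM  (L0)  txn=BusUpgr  M[L0]=22
step 8: P1: store L4 := 92  ⟶  IM  (L4)  txn=BusRdX  M[L4]=50
step 9: P0: store L0 := 53  ⟶  MI  (L0)  txn=BusRdX+Flush  M[L0]=27
step 10: P1: store L2 := 12  ⟶  IM  (L2)  txn=BusRdX  M[L2]=70
step 11: P0: load  L2  ⟶  SS  (L2)  txn=BusRd+Flush  M[L2]=12
step 12: P0: store L2 := 52  ⟶  MI  (L2)  txn=BusUpgr  M[L2]=12
step 13: P1: load  L2  ⟶  SS  (L2)  txn=BusRd+Flush  M[L2]=52
step 14: P1: load  L2  ⟶  SS  (L2)  txn=∅  M[L2]=52
step 15: P1: store L4 := 61  ⟶  IM  (L4)  txn=∅  M[L4]=50
step 16: P1: store L2 := 28  ⟶  IM  (L2)  txn=BusUpgr  M[L2]=52
step 17: P0: load  L5  ⟶  SS  (L5)  txn=BusRd+Flush  M[L5]=63
step 18: P1: load  L3  ⟶  IE  (L3)  txn=BusRd  M[L3]=0

bus = BusRdX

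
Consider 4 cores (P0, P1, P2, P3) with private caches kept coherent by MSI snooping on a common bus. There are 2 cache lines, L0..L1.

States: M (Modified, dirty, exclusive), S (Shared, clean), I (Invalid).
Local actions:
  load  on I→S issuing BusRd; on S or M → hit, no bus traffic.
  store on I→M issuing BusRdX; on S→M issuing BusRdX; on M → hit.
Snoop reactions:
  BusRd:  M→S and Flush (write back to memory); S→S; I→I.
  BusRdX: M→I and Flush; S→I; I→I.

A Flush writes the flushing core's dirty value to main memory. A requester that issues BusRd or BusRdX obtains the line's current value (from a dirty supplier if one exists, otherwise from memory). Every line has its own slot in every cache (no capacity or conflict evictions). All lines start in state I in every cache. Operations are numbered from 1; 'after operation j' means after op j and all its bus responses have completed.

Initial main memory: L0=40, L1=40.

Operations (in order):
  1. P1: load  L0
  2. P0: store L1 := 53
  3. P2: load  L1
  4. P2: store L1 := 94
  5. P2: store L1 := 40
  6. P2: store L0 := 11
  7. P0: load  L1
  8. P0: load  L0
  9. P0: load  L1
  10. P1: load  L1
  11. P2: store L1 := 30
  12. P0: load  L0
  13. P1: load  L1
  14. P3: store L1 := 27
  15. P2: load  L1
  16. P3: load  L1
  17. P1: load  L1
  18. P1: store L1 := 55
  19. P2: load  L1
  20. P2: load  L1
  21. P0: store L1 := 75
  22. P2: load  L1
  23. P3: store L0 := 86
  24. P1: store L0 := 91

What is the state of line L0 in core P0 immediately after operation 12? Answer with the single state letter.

[1] P1: load  L0 | P0:I, P1:S(40), P2:I, P3:I | bus: BusRd
[2] P0: store L1 := 53 | P0:M(53), P1:I, P2:I, P3:I | bus: BusRdX
[3] P2: load  L1 | P0:S(53), P1:I, P2:S(53), P3:I | bus: BusRd,Flush
[4] P2: store L1 := 94 | P0:I, P1:I, P2:M(94), P3:I | bus: BusRdX
[5] P2: store L1 := 40 | P0:I, P1:I, P2:M(40), P3:I | bus: none
[6] P2: store L0 := 11 | P0:I, P1:I, P2:M(11), P3:I | bus: BusRdX
[7] P0: load  L1 | P0:S(40), P1:I, P2:S(40), P3:I | bus: BusRd,Flush
[8] P0: load  L0 | P0:S(11), P1:I, P2:S(11), P3:I | bus: BusRd,Flush
[9] P0: load  L1 | P0:S(40), P1:I, P2:S(40), P3:I | bus: none
[10] P1: load  L1 | P0:S(40), P1:S(40), P2:S(40), P3:I | bus: BusRd
[11] P2: store L1 := 30 | P0:I, P1:I, P2:M(30), P3:I | bus: BusRdX
[12] P0: load  L0 | P0:S(11), P1:I, P2:S(11), P3:I | bus: none
[13] P1: load  L1 | P0:I, P1:S(30), P2:S(30), P3:I | bus: BusRd,Flush
[14] P3: store L1 := 27 | P0:I, P1:I, P2:I, P3:M(27) | bus: BusRdX
[15] P2: load  L1 | P0:I, P1:I, P2:S(27), P3:S(27) | bus: BusRd,Flush
[16] P3: load  L1 | P0:I, P1:I, P2:S(27), P3:S(27) | bus: none
[17] P1: load  L1 | P0:I, P1:S(27), P2:S(27), P3:S(27) | bus: BusRd
[18] P1: store L1 := 55 | P0:I, P1:M(55), P2:I, P3:I | bus: BusRdX
[19] P2: load  L1 | P0:I, P1:S(55), P2:S(55), P3:I | bus: BusRd,Flush
[20] P2: load  L1 | P0:I, P1:S(55), P2:S(55), P3:I | bus: none
[21] P0: store L1 := 75 | P0:M(75), P1:I, P2:I, P3:I | bus: BusRdX
[22] P2: load  L1 | P0:S(75), P1:I, P2:S(75), P3:I | bus: BusRd,Flush
[23] P3: store L0 := 86 | P0:I, P1:I, P2:I, P3:M(86) | bus: BusRdX
[24] P1: store L0 := 91 | P0:I, P1:M(91), P2:I, P3:I | bus: BusRdX,Flush

state = S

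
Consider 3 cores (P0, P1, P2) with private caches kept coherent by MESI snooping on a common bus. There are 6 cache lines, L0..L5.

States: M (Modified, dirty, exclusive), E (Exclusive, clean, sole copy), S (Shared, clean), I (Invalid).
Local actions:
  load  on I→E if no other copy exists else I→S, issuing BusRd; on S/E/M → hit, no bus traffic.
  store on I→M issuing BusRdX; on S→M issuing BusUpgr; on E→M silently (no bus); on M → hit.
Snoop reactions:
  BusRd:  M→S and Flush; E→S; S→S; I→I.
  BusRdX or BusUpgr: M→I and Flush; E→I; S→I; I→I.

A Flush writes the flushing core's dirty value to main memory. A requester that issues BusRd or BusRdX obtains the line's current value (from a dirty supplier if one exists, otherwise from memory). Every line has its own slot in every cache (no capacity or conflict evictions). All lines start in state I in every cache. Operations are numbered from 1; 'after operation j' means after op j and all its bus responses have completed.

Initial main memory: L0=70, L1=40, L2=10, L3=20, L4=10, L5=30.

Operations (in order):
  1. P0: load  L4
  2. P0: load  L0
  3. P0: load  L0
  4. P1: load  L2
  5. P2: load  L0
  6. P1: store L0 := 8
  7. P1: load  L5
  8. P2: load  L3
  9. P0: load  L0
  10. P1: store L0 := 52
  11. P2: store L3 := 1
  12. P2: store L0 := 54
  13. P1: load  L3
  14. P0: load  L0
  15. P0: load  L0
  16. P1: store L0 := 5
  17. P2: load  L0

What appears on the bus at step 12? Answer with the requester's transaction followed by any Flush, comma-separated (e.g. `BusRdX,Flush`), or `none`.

[1] P0: load  L4 | P0:E(10), P1:I, P2:I | bus: BusRd
[2] P0: load  L0 | P0:E(70), P1:I, P2:I | bus: BusRd
[3] P0: load  L0 | P0:E(70), P1:I, P2:I | bus: none
[4] P1: load  L2 | P0:I, P1:E(10), P2:I | bus: BusRd
[5] P2: load  L0 | P0:S(70), P1:I, P2:S(70) | bus: BusRd
[6] P1: store L0 := 8 | P0:I, P1:M(8), P2:I | bus: BusRdX
[7] P1: load  L5 | P0:I, P1:E(30), P2:I | bus: BusRd
[8] P2: load  L3 | P0:I, P1:I, P2:E(20) | bus: BusRd
[9] P0: load  L0 | P0:S(8), P1:S(8), P2:I | bus: BusRd,Flush
[10] P1: store L0 := 52 | P0:I, P1:M(52), P2:I | bus: BusUpgr
[11] P2: store L3 := 1 | P0:I, P1:I, P2:M(1) | bus: none
[12] P2: store L0 := 54 | P0:I, P1:I, P2:M(54) | bus: BusRdX,Flush
[13] P1: load  L3 | P0:I, P1:S(1), P2:S(1) | bus: BusRd,Flush
[14] P0: load  L0 | P0:S(54), P1:I, P2:S(54) | bus: BusRd,Flush
[15] P0: load  L0 | P0:S(54), P1:I, P2:S(54) | bus: none
[16] P1: store L0 := 5 | P0:I, P1:M(5), P2:I | bus: BusRdX
[17] P2: load  L0 | P0:I, P1:S(5), P2:S(5) | bus: BusRd,Flush

bus = BusRdX,Flush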